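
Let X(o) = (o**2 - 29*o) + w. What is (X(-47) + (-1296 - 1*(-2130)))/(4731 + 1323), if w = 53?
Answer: 4459/6054 ≈ 0.73654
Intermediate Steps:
X(o) = 53 + o**2 - 29*o (X(o) = (o**2 - 29*o) + 53 = 53 + o**2 - 29*o)
(X(-47) + (-1296 - 1*(-2130)))/(4731 + 1323) = ((53 + (-47)**2 - 29*(-47)) + (-1296 - 1*(-2130)))/(4731 + 1323) = ((53 + 2209 + 1363) + (-1296 + 2130))/6054 = (3625 + 834)*(1/6054) = 4459*(1/6054) = 4459/6054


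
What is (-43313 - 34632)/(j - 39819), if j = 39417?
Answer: 77945/402 ≈ 193.89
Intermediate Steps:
(-43313 - 34632)/(j - 39819) = (-43313 - 34632)/(39417 - 39819) = -77945/(-402) = -77945*(-1/402) = 77945/402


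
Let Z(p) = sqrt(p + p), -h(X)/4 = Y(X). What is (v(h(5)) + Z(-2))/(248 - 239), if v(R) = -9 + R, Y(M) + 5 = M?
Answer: -1 + 2*I/9 ≈ -1.0 + 0.22222*I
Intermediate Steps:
Y(M) = -5 + M
h(X) = 20 - 4*X (h(X) = -4*(-5 + X) = 20 - 4*X)
Z(p) = sqrt(2)*sqrt(p) (Z(p) = sqrt(2*p) = sqrt(2)*sqrt(p))
(v(h(5)) + Z(-2))/(248 - 239) = ((-9 + (20 - 4*5)) + sqrt(2)*sqrt(-2))/(248 - 239) = ((-9 + (20 - 20)) + sqrt(2)*(I*sqrt(2)))/9 = ((-9 + 0) + 2*I)*(1/9) = (-9 + 2*I)*(1/9) = -1 + 2*I/9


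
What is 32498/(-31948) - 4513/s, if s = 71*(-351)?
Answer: -332850667/398088054 ≈ -0.83612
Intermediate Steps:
s = -24921
32498/(-31948) - 4513/s = 32498/(-31948) - 4513/(-24921) = 32498*(-1/31948) - 4513*(-1/24921) = -16249/15974 + 4513/24921 = -332850667/398088054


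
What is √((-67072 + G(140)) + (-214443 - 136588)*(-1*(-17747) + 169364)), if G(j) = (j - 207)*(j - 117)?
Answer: I*√65681830054 ≈ 2.5628e+5*I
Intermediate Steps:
G(j) = (-207 + j)*(-117 + j)
√((-67072 + G(140)) + (-214443 - 136588)*(-1*(-17747) + 169364)) = √((-67072 + (24219 + 140² - 324*140)) + (-214443 - 136588)*(-1*(-17747) + 169364)) = √((-67072 + (24219 + 19600 - 45360)) - 351031*(17747 + 169364)) = √((-67072 - 1541) - 351031*187111) = √(-68613 - 65681761441) = √(-65681830054) = I*√65681830054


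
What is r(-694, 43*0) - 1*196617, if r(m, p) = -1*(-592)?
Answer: -196025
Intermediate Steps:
r(m, p) = 592
r(-694, 43*0) - 1*196617 = 592 - 1*196617 = 592 - 196617 = -196025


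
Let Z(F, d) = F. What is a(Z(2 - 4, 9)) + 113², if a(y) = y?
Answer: 12767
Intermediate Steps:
a(Z(2 - 4, 9)) + 113² = (2 - 4) + 113² = -2 + 12769 = 12767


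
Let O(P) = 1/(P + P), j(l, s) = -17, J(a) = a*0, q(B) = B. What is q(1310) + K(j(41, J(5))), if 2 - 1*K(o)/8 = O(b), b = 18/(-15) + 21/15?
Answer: 1306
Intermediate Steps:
J(a) = 0
b = 1/5 (b = 18*(-1/15) + 21*(1/15) = -6/5 + 7/5 = 1/5 ≈ 0.20000)
O(P) = 1/(2*P)
K(o) = -4 (K(o) = 16 - 4/1/5 = 16 - 4*5 = 16 - 8*5/2 = 16 - 20 = -4)
q(1310) + K(j(41, J(5))) = 1310 - 4 = 1306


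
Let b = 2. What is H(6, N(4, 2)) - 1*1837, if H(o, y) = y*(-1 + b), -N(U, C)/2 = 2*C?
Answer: -1845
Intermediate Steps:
N(U, C) = -4*C
H(o, y) = y (H(o, y) = y*(-1 + 2) = y*1 = y)
H(6, N(4, 2)) - 1*1837 = -4*2 - 1*1837 = -8 - 1837 = -1845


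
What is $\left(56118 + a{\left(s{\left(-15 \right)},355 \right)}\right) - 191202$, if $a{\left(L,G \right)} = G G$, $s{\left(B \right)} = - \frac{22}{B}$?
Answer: $-9059$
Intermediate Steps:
$a{\left(L,G \right)} = G^{2}$
$\left(56118 + a{\left(s{\left(-15 \right)},355 \right)}\right) - 191202 = \left(56118 + 355^{2}\right) - 191202 = \left(56118 + 126025\right) - 191202 = 182143 - 191202 = -9059$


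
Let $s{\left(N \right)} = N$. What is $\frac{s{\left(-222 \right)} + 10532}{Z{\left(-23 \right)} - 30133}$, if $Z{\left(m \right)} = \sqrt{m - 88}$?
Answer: $- \frac{31067123}{90799780} - \frac{1031 i \sqrt{111}}{90799780} \approx -0.34215 - 0.00011963 i$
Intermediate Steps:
$Z{\left(m \right)} = \sqrt{-88 + m}$
$\frac{s{\left(-222 \right)} + 10532}{Z{\left(-23 \right)} - 30133} = \frac{-222 + 10532}{\sqrt{-88 - 23} - 30133} = \frac{10310}{\sqrt{-111} - 30133} = \frac{10310}{i \sqrt{111} - 30133} = \frac{10310}{-30133 + i \sqrt{111}}$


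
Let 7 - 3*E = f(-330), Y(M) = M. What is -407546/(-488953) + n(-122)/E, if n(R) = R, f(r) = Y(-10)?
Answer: -172028516/8312201 ≈ -20.696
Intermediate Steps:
f(r) = -10
E = 17/3 (E = 7/3 - 1/3*(-10) = 7/3 + 10/3 = 17/3 ≈ 5.6667)
-407546/(-488953) + n(-122)/E = -407546/(-488953) - 122/17/3 = -407546*(-1/488953) - 122*3/17 = 407546/488953 - 366/17 = -172028516/8312201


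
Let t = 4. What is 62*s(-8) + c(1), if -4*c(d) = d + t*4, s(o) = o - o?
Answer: -17/4 ≈ -4.2500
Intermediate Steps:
s(o) = 0
c(d) = -4 - d/4 (c(d) = -(d + 4*4)/4 = -(d + 16)/4 = -(16 + d)/4 = -4 - d/4)
62*s(-8) + c(1) = 62*0 + (-4 - ¼*1) = 0 + (-4 - ¼) = 0 - 17/4 = -17/4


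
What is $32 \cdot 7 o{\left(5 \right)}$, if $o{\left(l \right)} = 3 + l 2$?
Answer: $2912$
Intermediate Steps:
$o{\left(l \right)} = 3 + 2 l$
$32 \cdot 7 o{\left(5 \right)} = 32 \cdot 7 \left(3 + 2 \cdot 5\right) = 32 \cdot 7 \left(3 + 10\right) = 32 \cdot 7 \cdot 13 = 32 \cdot 91 = 2912$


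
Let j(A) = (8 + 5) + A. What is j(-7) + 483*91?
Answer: 43959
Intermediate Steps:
j(A) = 13 + A
j(-7) + 483*91 = (13 - 7) + 483*91 = 6 + 43953 = 43959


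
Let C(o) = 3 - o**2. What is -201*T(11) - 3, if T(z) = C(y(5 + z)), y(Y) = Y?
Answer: 50850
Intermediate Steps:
T(z) = 3 - (5 + z)**2
-201*T(11) - 3 = -201*(3 - (5 + 11)**2) - 3 = -201*(3 - 1*16**2) - 3 = -201*(3 - 1*256) - 3 = -201*(3 - 256) - 3 = -201*(-253) - 3 = 50853 - 3 = 50850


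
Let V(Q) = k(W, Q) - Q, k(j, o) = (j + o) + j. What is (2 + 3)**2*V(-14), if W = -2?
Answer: -100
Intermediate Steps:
k(j, o) = o + 2*j
V(Q) = -4 (V(Q) = (Q + 2*(-2)) - Q = (Q - 4) - Q = (-4 + Q) - Q = -4)
(2 + 3)**2*V(-14) = (2 + 3)**2*(-4) = 5**2*(-4) = 25*(-4) = -100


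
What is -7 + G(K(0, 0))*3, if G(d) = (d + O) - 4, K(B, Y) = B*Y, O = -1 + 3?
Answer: -13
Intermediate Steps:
O = 2
G(d) = -2 + d (G(d) = (d + 2) - 4 = (2 + d) - 4 = -2 + d)
-7 + G(K(0, 0))*3 = -7 + (-2 + 0*0)*3 = -7 + (-2 + 0)*3 = -7 - 2*3 = -7 - 6 = -13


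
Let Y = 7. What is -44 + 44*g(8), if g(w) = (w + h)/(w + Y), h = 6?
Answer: -44/15 ≈ -2.9333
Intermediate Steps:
g(w) = (6 + w)/(7 + w) (g(w) = (w + 6)/(w + 7) = (6 + w)/(7 + w))
-44 + 44*g(8) = -44 + 44*((6 + 8)/(7 + 8)) = -44 + 44*(14/15) = -44 + 616/15 = -44/15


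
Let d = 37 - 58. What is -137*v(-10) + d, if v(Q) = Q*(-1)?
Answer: -1391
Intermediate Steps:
v(Q) = -Q
d = -21
-137*v(-10) + d = -(-137)*(-10) - 21 = -137*10 - 21 = -1370 - 21 = -1391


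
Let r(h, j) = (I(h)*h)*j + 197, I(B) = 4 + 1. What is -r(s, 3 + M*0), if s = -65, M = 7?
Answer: 778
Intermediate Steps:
I(B) = 5
r(h, j) = 197 + 5*h*j (r(h, j) = (5*h)*j + 197 = 5*h*j + 197 = 197 + 5*h*j)
-r(s, 3 + M*0) = -(197 + 5*(-65)*(3 + 7*0)) = -(197 + 5*(-65)*(3 + 0)) = -(197 + 5*(-65)*3) = -(197 - 975) = -1*(-778) = 778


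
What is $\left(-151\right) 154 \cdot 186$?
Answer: $-4325244$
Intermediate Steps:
$\left(-151\right) 154 \cdot 186 = \left(-23254\right) 186 = -4325244$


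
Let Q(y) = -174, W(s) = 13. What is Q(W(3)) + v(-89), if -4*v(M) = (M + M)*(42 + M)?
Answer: -4531/2 ≈ -2265.5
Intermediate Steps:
v(M) = -M*(42 + M)/2 (v(M) = -(M + M)*(42 + M)/4 = -2*M*(42 + M)/4 = -M*(42 + M)/2)
Q(W(3)) + v(-89) = -174 - 1/2*(-89)*(42 - 89) = -174 - 1/2*(-89)*(-47) = -174 - 4183/2 = -4531/2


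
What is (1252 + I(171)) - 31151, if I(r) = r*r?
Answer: -658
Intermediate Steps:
I(r) = r²
(1252 + I(171)) - 31151 = (1252 + 171²) - 31151 = (1252 + 29241) - 31151 = 30493 - 31151 = -658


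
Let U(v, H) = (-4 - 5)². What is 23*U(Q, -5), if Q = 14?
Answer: 1863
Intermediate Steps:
U(v, H) = 81 (U(v, H) = (-9)² = 81)
23*U(Q, -5) = 23*81 = 1863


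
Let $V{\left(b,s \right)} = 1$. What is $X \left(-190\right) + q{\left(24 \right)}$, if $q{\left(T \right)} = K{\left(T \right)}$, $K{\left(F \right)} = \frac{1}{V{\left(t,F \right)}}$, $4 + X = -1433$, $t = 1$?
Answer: $273031$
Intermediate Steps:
$X = -1437$ ($X = -4 - 1433 = -1437$)
$K{\left(F \right)} = 1$ ($K{\left(F \right)} = 1^{-1} = 1$)
$q{\left(T \right)} = 1$
$X \left(-190\right) + q{\left(24 \right)} = \left(-1437\right) \left(-190\right) + 1 = 273030 + 1 = 273031$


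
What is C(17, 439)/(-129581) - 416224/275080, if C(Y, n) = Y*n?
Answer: -6998455523/4455642685 ≈ -1.5707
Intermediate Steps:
C(17, 439)/(-129581) - 416224/275080 = (17*439)/(-129581) - 416224/275080 = 7463*(-1/129581) - 416224*1/275080 = -7463/129581 - 52028/34385 = -6998455523/4455642685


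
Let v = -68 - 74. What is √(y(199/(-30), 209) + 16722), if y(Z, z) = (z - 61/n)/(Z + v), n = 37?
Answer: √189556298178/3367 ≈ 129.31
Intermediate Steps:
v = -142
y(Z, z) = (-61/37 + z)/(-142 + Z) (y(Z, z) = (z - 61/37)/(Z - 142) = (z - 61*1/37)/(-142 + Z) = (z - 61/37)/(-142 + Z) = (-61/37 + z)/(-142 + Z))
√(y(199/(-30), 209) + 16722) = √((-61/37 + 209)/(-142 + 199/(-30)) + 16722) = √((7672/37)/(-142 + 199*(-1/30)) + 16722) = √((7672/37)/(-142 - 199/30) + 16722) = √((7672/37)/(-4459/30) + 16722) = √(-30/4459*7672/37 + 16722) = √(-32880/23569 + 16722) = √(394087938/23569) = √189556298178/3367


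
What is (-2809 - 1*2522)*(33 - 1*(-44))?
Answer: -410487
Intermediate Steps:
(-2809 - 1*2522)*(33 - 1*(-44)) = (-2809 - 2522)*(33 + 44) = -5331*77 = -410487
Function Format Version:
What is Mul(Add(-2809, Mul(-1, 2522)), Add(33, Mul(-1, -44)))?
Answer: -410487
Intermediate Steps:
Mul(Add(-2809, Mul(-1, 2522)), Add(33, Mul(-1, -44))) = Mul(Add(-2809, -2522), Add(33, 44)) = Mul(-5331, 77) = -410487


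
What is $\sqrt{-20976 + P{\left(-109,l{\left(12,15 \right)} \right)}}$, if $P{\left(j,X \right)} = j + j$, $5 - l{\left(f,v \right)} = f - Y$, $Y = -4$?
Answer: $i \sqrt{21194} \approx 145.58 i$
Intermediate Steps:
$l{\left(f,v \right)} = 1 - f$ ($l{\left(f,v \right)} = 5 - \left(f - -4\right) = 5 - \left(f + 4\right) = 5 - \left(4 + f\right) = 1 - f$)
$P{\left(j,X \right)} = 2 j$
$\sqrt{-20976 + P{\left(-109,l{\left(12,15 \right)} \right)}} = \sqrt{-20976 + 2 \left(-109\right)} = \sqrt{-20976 - 218} = \sqrt{-21194} = i \sqrt{21194}$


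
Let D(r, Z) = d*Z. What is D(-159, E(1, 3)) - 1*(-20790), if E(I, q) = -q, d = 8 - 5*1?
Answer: 20781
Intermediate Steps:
d = 3 (d = 8 - 5 = 3)
D(r, Z) = 3*Z
D(-159, E(1, 3)) - 1*(-20790) = 3*(-1*3) - 1*(-20790) = 3*(-3) + 20790 = -9 + 20790 = 20781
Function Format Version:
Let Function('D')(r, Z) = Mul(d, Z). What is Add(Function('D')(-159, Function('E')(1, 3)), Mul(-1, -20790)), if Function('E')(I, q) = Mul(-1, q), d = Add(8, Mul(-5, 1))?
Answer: 20781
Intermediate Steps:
d = 3 (d = Add(8, -5) = 3)
Function('D')(r, Z) = Mul(3, Z)
Add(Function('D')(-159, Function('E')(1, 3)), Mul(-1, -20790)) = Add(Mul(3, Mul(-1, 3)), Mul(-1, -20790)) = Add(Mul(3, -3), 20790) = Add(-9, 20790) = 20781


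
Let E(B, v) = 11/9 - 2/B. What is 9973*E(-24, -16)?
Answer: 468731/36 ≈ 13020.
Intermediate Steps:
E(B, v) = 11/9 - 2/B (E(B, v) = 11*(⅑) - 2/B = 11/9 - 2/B)
9973*E(-24, -16) = 9973*(11/9 - 2/(-24)) = 9973*(11/9 - 2*(-1/24)) = 9973*(11/9 + 1/12) = 9973*(47/36) = 468731/36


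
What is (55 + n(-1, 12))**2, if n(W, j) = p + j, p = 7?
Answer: 5476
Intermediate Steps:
n(W, j) = 7 + j
(55 + n(-1, 12))**2 = (55 + (7 + 12))**2 = (55 + 19)**2 = 74**2 = 5476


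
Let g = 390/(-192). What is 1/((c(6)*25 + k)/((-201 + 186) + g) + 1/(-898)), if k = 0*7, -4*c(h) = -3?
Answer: -97882/107869 ≈ -0.90742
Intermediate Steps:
g = -65/32 (g = 390*(-1/192) = -65/32 ≈ -2.0313)
c(h) = ¾ (c(h) = -¼*(-3) = ¾)
k = 0
1/((c(6)*25 + k)/((-201 + 186) + g) + 1/(-898)) = 1/(((¾)*25 + 0)/((-201 + 186) - 65/32) + 1/(-898)) = 1/((75/4 + 0)/(-15 - 65/32) - 1/898) = 1/(75/(4*(-545/32)) - 1/898) = 1/((75/4)*(-32/545) - 1/898) = 1/(-120/109 - 1/898) = 1/(-107869/97882) = -97882/107869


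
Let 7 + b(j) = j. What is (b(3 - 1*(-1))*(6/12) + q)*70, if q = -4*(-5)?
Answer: 1295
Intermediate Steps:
q = 20
b(j) = -7 + j
(b(3 - 1*(-1))*(6/12) + q)*70 = ((-7 + (3 - 1*(-1)))*(6/12) + 20)*70 = ((-7 + (3 + 1))*(6*(1/12)) + 20)*70 = ((-7 + 4)*(½) + 20)*70 = (-3*½ + 20)*70 = (-3/2 + 20)*70 = (37/2)*70 = 1295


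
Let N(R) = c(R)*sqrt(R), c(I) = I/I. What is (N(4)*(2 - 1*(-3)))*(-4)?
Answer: -40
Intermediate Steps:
c(I) = 1
N(R) = sqrt(R) (N(R) = 1*sqrt(R) = sqrt(R))
(N(4)*(2 - 1*(-3)))*(-4) = (sqrt(4)*(2 - 1*(-3)))*(-4) = (2*(2 + 3))*(-4) = (2*5)*(-4) = 10*(-4) = -40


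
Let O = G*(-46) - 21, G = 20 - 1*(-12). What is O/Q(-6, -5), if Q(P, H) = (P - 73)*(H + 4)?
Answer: -1493/79 ≈ -18.899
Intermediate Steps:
G = 32 (G = 20 + 12 = 32)
Q(P, H) = (-73 + P)*(4 + H)
O = -1493 (O = 32*(-46) - 21 = -1472 - 21 = -1493)
O/Q(-6, -5) = -1493/(-292 - 73*(-5) + 4*(-6) - 5*(-6)) = -1493/(-292 + 365 - 24 + 30) = -1493/79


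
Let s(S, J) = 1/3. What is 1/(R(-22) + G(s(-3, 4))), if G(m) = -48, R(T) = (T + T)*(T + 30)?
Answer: -1/400 ≈ -0.0025000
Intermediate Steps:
s(S, J) = 1/3
R(T) = 2*T*(30 + T) (R(T) = (2*T)*(30 + T) = 2*T*(30 + T))
1/(R(-22) + G(s(-3, 4))) = 1/(2*(-22)*(30 - 22) - 48) = 1/(2*(-22)*8 - 48) = 1/(-352 - 48) = 1/(-400) = -1/400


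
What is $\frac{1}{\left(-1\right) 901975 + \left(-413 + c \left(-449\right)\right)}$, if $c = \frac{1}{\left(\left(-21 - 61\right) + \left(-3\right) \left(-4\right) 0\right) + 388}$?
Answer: $- \frac{306}{276131177} \approx -1.1082 \cdot 10^{-6}$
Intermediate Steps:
$c = \frac{1}{306}$ ($c = \frac{1}{\left(-82 + 12 \cdot 0\right) + 388} = \frac{1}{\left(-82 + 0\right) + 388} = \frac{1}{-82 + 388} = \frac{1}{306} \approx 0.003268$)
$\frac{1}{\left(-1\right) 901975 + \left(-413 + c \left(-449\right)\right)} = \frac{1}{\left(-1\right) 901975 + \left(-413 + \frac{1}{306} \left(-449\right)\right)} = \frac{1}{-901975 - \frac{126827}{306}} = \frac{1}{- \frac{276131177}{306}} = - \frac{306}{276131177}$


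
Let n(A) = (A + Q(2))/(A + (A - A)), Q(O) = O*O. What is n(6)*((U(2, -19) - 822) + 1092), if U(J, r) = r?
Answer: 1255/3 ≈ 418.33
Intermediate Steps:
Q(O) = O²
n(A) = (4 + A)/A (n(A) = (A + 2²)/(A + (A - A)) = (A + 4)/(A + 0) = (4 + A)/A)
n(6)*((U(2, -19) - 822) + 1092) = ((4 + 6)/6)*((-19 - 822) + 1092) = ((⅙)*10)*(-841 + 1092) = (5/3)*251 = 1255/3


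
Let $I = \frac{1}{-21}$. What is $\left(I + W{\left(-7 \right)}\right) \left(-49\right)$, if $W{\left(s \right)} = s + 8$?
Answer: $- \frac{140}{3} \approx -46.667$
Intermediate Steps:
$I = - \frac{1}{21} \approx -0.047619$
$W{\left(s \right)} = 8 + s$
$\left(I + W{\left(-7 \right)}\right) \left(-49\right) = \left(- \frac{1}{21} + \left(8 - 7\right)\right) \left(-49\right) = \left(- \frac{1}{21} + 1\right) \left(-49\right) = \frac{20}{21} \left(-49\right) = - \frac{140}{3}$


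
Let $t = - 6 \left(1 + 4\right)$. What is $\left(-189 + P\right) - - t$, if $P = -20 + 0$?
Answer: $-239$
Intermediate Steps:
$P = -20$
$t = -30$ ($t = \left(-6\right) 5 = -30$)
$\left(-189 + P\right) - - t = \left(-189 - 20\right) - \left(-1\right) \left(-30\right) = -209 - 30 = -239$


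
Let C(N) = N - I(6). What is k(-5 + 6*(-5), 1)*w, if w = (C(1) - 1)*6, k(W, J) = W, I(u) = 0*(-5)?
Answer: 0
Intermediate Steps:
I(u) = 0
C(N) = N (C(N) = N - 1*0 = N + 0 = N)
w = 0 (w = (1 - 1)*6 = 0*6 = 0)
k(-5 + 6*(-5), 1)*w = (-5 + 6*(-5))*0 = (-5 - 30)*0 = -35*0 = 0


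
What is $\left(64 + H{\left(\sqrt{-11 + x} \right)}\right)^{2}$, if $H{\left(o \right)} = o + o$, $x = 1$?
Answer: $4056 + 256 i \sqrt{10} \approx 4056.0 + 809.54 i$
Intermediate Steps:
$H{\left(o \right)} = 2 o$
$\left(64 + H{\left(\sqrt{-11 + x} \right)}\right)^{2} = \left(64 + 2 \sqrt{-11 + 1}\right)^{2} = \left(64 + 2 \sqrt{-10}\right)^{2} = \left(64 + 2 i \sqrt{10}\right)^{2}$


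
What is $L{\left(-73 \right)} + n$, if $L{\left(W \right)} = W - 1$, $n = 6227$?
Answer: $6153$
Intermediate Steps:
$L{\left(W \right)} = -1 + W$
$L{\left(-73 \right)} + n = \left(-1 - 73\right) + 6227 = -74 + 6227 = 6153$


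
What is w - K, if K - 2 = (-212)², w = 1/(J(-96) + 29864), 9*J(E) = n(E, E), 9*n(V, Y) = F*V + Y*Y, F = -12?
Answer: -1348020431/29992 ≈ -44946.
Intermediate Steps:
n(V, Y) = -4*V/3 + Y²/9 (n(V, Y) = (-12*V + Y*Y)/9 = (-12*V + Y²)/9 = (Y² - 12*V)/9 = -4*V/3 + Y²/9)
J(E) = -4*E/27 + E²/81 (J(E) = (-4*E/3 + E²/9)/9 = -4*E/27 + E²/81)
w = 1/29992 (w = 1/((1/81)*(-96)*(-12 - 96) + 29864) = 1/((1/81)*(-96)*(-108) + 29864) = 1/(128 + 29864) = 1/29992 ≈ 3.3342e-5)
K = 44946 (K = 2 + (-212)² = 2 + 44944 = 44946)
w - K = 1/29992 - 1*44946 = 1/29992 - 44946 = -1348020431/29992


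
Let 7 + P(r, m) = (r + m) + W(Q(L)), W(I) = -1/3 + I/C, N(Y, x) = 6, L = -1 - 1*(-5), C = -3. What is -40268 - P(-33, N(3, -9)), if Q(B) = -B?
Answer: -40235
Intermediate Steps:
L = 4 (L = -1 + 5 = 4)
W(I) = -⅓ - I/3 (W(I) = -1/3 + I/(-3) = -1*⅓ + I*(-⅓) = -⅓ - I/3)
P(r, m) = -6 + m + r (P(r, m) = -7 + ((r + m) + (-⅓ - (-1)*4/3)) = -7 + ((m + r) + (-⅓ - ⅓*(-4))) = -7 + ((m + r) + (-⅓ + 4/3)) = -7 + ((m + r) + 1) = -7 + (1 + m + r) = -6 + m + r)
-40268 - P(-33, N(3, -9)) = -40268 - (-6 + 6 - 33) = -40268 - 1*(-33) = -40268 + 33 = -40235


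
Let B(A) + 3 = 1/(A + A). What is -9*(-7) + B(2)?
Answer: 241/4 ≈ 60.250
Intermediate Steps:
B(A) = -3 + 1/(2*A) (B(A) = -3 + 1/(A + A) = -3 + 1/(2*A))
-9*(-7) + B(2) = -9*(-7) + (-3 + (1/2)/2) = 63 + (-3 + (1/2)*(1/2)) = 63 + (-3 + 1/4) = 63 - 11/4 = 241/4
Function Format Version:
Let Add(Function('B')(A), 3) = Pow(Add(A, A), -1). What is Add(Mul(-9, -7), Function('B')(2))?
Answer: Rational(241, 4) ≈ 60.250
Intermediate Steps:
Function('B')(A) = Add(-3, Mul(Rational(1, 2), Pow(A, -1))) (Function('B')(A) = Add(-3, Pow(Add(A, A), -1)) = Add(-3, Pow(Mul(2, A), -1)) = Add(-3, Mul(Rational(1, 2), Pow(A, -1))))
Add(Mul(-9, -7), Function('B')(2)) = Add(Mul(-9, -7), Add(-3, Mul(Rational(1, 2), Pow(2, -1)))) = Add(63, Add(-3, Mul(Rational(1, 2), Rational(1, 2)))) = Add(63, Add(-3, Rational(1, 4))) = Add(63, Rational(-11, 4)) = Rational(241, 4)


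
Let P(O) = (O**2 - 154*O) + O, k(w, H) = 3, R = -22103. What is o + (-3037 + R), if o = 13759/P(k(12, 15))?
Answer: -11326759/450 ≈ -25171.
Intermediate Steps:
P(O) = O**2 - 153*O
o = -13759/450 (o = 13759/((3*(-153 + 3))) = 13759/((3*(-150))) = 13759/(-450) = 13759*(-1/450) = -13759/450 ≈ -30.576)
o + (-3037 + R) = -13759/450 + (-3037 - 22103) = -13759/450 - 25140 = -11326759/450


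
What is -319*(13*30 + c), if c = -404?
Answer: 4466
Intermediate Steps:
-319*(13*30 + c) = -319*(13*30 - 404) = -319*(390 - 404) = -319*(-14) = 4466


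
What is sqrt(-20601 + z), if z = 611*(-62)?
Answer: I*sqrt(58483) ≈ 241.83*I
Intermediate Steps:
z = -37882
sqrt(-20601 + z) = sqrt(-20601 - 37882) = sqrt(-58483) = I*sqrt(58483)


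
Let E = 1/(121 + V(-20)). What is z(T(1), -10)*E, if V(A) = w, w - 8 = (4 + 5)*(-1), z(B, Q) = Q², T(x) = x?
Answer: ⅚ ≈ 0.83333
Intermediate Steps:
w = -1 (w = 8 + (4 + 5)*(-1) = 8 + 9*(-1) = 8 - 9 = -1)
V(A) = -1
E = 1/120 (E = 1/(121 - 1) = 1/120 ≈ 0.0083333)
z(T(1), -10)*E = (-10)²*(1/120) = 100*(1/120) = ⅚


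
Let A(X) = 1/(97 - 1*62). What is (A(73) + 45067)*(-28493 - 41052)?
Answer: -3134186502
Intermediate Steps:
A(X) = 1/35 (A(X) = 1/(97 - 62) = 1/35)
(A(73) + 45067)*(-28493 - 41052) = (1/35 + 45067)*(-28493 - 41052) = (1577346/35)*(-69545) = -3134186502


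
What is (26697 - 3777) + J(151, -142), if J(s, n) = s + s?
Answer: 23222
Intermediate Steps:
J(s, n) = 2*s
(26697 - 3777) + J(151, -142) = (26697 - 3777) + 2*151 = 22920 + 302 = 23222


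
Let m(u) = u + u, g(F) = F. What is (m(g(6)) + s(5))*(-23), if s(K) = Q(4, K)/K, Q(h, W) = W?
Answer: -299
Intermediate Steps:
m(u) = 2*u
s(K) = 1 (s(K) = K/K = 1)
(m(g(6)) + s(5))*(-23) = (2*6 + 1)*(-23) = (12 + 1)*(-23) = 13*(-23) = -299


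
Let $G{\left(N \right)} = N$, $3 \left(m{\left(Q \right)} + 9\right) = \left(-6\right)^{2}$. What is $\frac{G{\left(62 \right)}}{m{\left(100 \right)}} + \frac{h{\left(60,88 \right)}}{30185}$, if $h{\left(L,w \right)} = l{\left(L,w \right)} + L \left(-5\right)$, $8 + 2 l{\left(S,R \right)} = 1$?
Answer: $\frac{3741119}{181110} \approx 20.657$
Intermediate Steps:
$m{\left(Q \right)} = 3$ ($m{\left(Q \right)} = -9 + \frac{\left(-6\right)^{2}}{3} = -9 + \frac{1}{3} \cdot 36 = -9 + 12 = 3$)
$l{\left(S,R \right)} = - \frac{7}{2}$ ($l{\left(S,R \right)} = -4 + \frac{1}{2} \cdot 1 = -4 + \frac{1}{2} = - \frac{7}{2}$)
$h{\left(L,w \right)} = - \frac{7}{2} - 5 L$ ($h{\left(L,w \right)} = - \frac{7}{2} + L \left(-5\right) = - \frac{7}{2} - 5 L$)
$\frac{G{\left(62 \right)}}{m{\left(100 \right)}} + \frac{h{\left(60,88 \right)}}{30185} = \frac{62}{3} + \frac{- \frac{7}{2} - 300}{30185} = 62 \cdot \frac{1}{3} + \left(- \frac{7}{2} - 300\right) \frac{1}{30185} = \frac{62}{3} - \frac{607}{60370} = \frac{3741119}{181110}$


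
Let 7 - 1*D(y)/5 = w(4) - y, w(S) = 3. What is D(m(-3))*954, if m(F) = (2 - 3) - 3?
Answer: 0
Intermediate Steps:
m(F) = -4 (m(F) = -1 - 3 = -4)
D(y) = 20 + 5*y (D(y) = 35 - 5*(3 - y) = 35 + (-15 + 5*y) = 20 + 5*y)
D(m(-3))*954 = (20 + 5*(-4))*954 = (20 - 20)*954 = 0*954 = 0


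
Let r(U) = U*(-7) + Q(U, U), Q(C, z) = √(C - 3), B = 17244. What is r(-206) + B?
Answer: 18686 + I*√209 ≈ 18686.0 + 14.457*I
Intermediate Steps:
Q(C, z) = √(-3 + C)
r(U) = √(-3 + U) - 7*U (r(U) = U*(-7) + √(-3 + U) = -7*U + √(-3 + U) = √(-3 + U) - 7*U)
r(-206) + B = (√(-3 - 206) - 7*(-206)) + 17244 = (√(-209) + 1442) + 17244 = (I*√209 + 1442) + 17244 = (1442 + I*√209) + 17244 = 18686 + I*√209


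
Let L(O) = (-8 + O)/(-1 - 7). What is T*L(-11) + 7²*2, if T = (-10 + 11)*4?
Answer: 215/2 ≈ 107.50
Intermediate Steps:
L(O) = 1 - O/8 (L(O) = (-8 + O)/(-8) = (-8 + O)*(-⅛) = 1 - O/8)
T = 4 (T = 1*4 = 4)
T*L(-11) + 7²*2 = 4*(1 - ⅛*(-11)) + 7²*2 = 4*(1 + 11/8) + 49*2 = 4*(19/8) + 98 = 19/2 + 98 = 215/2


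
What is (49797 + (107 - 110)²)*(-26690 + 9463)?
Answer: -858007962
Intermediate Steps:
(49797 + (107 - 110)²)*(-26690 + 9463) = (49797 + (-3)²)*(-17227) = (49797 + 9)*(-17227) = 49806*(-17227) = -858007962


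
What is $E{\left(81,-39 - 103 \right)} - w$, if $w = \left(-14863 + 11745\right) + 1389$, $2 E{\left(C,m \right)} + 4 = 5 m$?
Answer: $1372$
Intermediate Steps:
$E{\left(C,m \right)} = -2 + \frac{5 m}{2}$
$w = -1729$ ($w = -3118 + 1389 = -1729$)
$E{\left(81,-39 - 103 \right)} - w = \left(-2 + \frac{5 \left(-39 - 103\right)}{2}\right) - -1729 = \left(-2 + \frac{5}{2} \left(-142\right)\right) + 1729 = \left(-2 - 355\right) + 1729 = -357 + 1729 = 1372$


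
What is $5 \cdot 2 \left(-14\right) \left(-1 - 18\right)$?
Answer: $2660$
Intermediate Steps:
$5 \cdot 2 \left(-14\right) \left(-1 - 18\right) = 10 \left(-14\right) \left(-1 - 18\right) = \left(-140\right) \left(-19\right) = 2660$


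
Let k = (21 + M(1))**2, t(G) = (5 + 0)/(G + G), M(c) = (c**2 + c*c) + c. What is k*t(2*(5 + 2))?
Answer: 720/7 ≈ 102.86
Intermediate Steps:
M(c) = c + 2*c**2 (M(c) = (c**2 + c**2) + c = 2*c**2 + c = c + 2*c**2)
t(G) = 5/(2*G) (t(G) = 5/((2*G)) = 5*(1/(2*G)) = 5/(2*G))
k = 576 (k = (21 + 1*(1 + 2*1))**2 = (21 + 1*(1 + 2))**2 = (21 + 1*3)**2 = (21 + 3)**2 = 24**2 = 576)
k*t(2*(5 + 2)) = 576*(5/(2*((2*(5 + 2))))) = 576*(5/(2*((2*7)))) = 576*((5/2)/14) = 576*((5/2)*(1/14)) = 576*(5/28) = 720/7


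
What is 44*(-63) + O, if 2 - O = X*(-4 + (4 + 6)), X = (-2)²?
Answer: -2794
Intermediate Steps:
X = 4
O = -22 (O = 2 - 4*(-4 + (4 + 6)) = 2 - 4*(-4 + 10) = 2 - 4*6 = 2 - 1*24 = 2 - 24 = -22)
44*(-63) + O = 44*(-63) - 22 = -2772 - 22 = -2794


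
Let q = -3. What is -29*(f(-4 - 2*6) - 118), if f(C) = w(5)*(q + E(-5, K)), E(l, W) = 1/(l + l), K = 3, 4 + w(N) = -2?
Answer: 14413/5 ≈ 2882.6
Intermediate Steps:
w(N) = -6 (w(N) = -4 - 2 = -6)
E(l, W) = 1/(2*l)
f(C) = 93/5 (f(C) = -6*(-3 + (1/2)/(-5)) = -6*(-3 + (1/2)*(-1/5)) = -6*(-3 - 1/10) = -6*(-31/10) = 93/5)
-29*(f(-4 - 2*6) - 118) = -29*(93/5 - 118) = -29*(-497/5) = 14413/5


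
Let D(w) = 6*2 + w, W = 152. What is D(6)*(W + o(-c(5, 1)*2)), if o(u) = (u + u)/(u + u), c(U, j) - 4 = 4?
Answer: 2754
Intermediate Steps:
c(U, j) = 8 (c(U, j) = 4 + 4 = 8)
D(w) = 12 + w
o(u) = 1 (o(u) = (2*u)/((2*u)) = (2*u)*(1/(2*u)) = 1)
D(6)*(W + o(-c(5, 1)*2)) = (12 + 6)*(152 + 1) = 18*153 = 2754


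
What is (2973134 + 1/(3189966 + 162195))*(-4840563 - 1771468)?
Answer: -65898303406245019825/3352161 ≈ -1.9658e+13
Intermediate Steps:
(2973134 + 1/(3189966 + 162195))*(-4840563 - 1771468) = (2973134 + 1/3352161)*(-6612031) = (9966423842575/3352161)*(-6612031) = -65898303406245019825/3352161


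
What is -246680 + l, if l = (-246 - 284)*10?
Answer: -251980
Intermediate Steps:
l = -5300 (l = -530*10 = -5300)
-246680 + l = -246680 - 5300 = -251980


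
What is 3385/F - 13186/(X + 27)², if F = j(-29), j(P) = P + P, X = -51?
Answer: -678637/8352 ≈ -81.254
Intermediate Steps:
j(P) = 2*P
F = -58 (F = 2*(-29) = -58)
3385/F - 13186/(X + 27)² = 3385/(-58) - 13186/(-51 + 27)² = 3385*(-1/58) - 13186/((-24)²) = -3385/58 - 13186/576 = -3385/58 - 13186*1/576 = -3385/58 - 6593/288 = -678637/8352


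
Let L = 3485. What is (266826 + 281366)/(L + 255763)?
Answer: 34262/16203 ≈ 2.1145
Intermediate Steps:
(266826 + 281366)/(L + 255763) = (266826 + 281366)/(3485 + 255763) = 548192/259248 = 548192*(1/259248) = 34262/16203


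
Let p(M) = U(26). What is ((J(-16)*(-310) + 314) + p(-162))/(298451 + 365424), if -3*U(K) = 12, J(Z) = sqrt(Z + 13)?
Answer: 62/132775 - 62*I*sqrt(3)/132775 ≈ 0.00046696 - 0.00080879*I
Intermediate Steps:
J(Z) = sqrt(13 + Z)
U(K) = -4 (U(K) = -1/3*12 = -4)
p(M) = -4
((J(-16)*(-310) + 314) + p(-162))/(298451 + 365424) = ((sqrt(13 - 16)*(-310) + 314) - 4)/(298451 + 365424) = ((sqrt(-3)*(-310) + 314) - 4)/663875 = (((I*sqrt(3))*(-310) + 314) - 4)*(1/663875) = ((-310*I*sqrt(3) + 314) - 4)*(1/663875) = ((314 - 310*I*sqrt(3)) - 4)*(1/663875) = (310 - 310*I*sqrt(3))*(1/663875) = 62/132775 - 62*I*sqrt(3)/132775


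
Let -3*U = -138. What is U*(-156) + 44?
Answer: -7132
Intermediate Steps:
U = 46 (U = -1/3*(-138) = 46)
U*(-156) + 44 = 46*(-156) + 44 = -7176 + 44 = -7132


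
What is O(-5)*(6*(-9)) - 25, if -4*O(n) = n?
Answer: -185/2 ≈ -92.500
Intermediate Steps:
O(n) = -n/4
O(-5)*(6*(-9)) - 25 = (-1/4*(-5))*(6*(-9)) - 25 = (5/4)*(-54) - 25 = -135/2 - 25 = -185/2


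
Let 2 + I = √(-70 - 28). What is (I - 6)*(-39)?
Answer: 312 - 273*I*√2 ≈ 312.0 - 386.08*I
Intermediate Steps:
I = -2 + 7*I*√2 (I = -2 + √(-70 - 28) = -2 + √(-98) = -2 + 7*I*√2 ≈ -2.0 + 9.8995*I)
(I - 6)*(-39) = ((-2 + 7*I*√2) - 6)*(-39) = (-8 + 7*I*√2)*(-39) = 312 - 273*I*√2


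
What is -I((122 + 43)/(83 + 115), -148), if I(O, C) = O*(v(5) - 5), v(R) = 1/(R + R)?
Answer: 49/12 ≈ 4.0833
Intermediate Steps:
v(R) = 1/(2*R)
I(O, C) = -49*O/10 (I(O, C) = O*((½)/5 - 5) = O*((½)*(⅕) - 5) = O*(⅒ - 5) = O*(-49/10) = -49*O/10)
-I((122 + 43)/(83 + 115), -148) = -(-49)*(122 + 43)/(83 + 115)/10 = -(-49)*165/198/10 = -(-49)*165*(1/198)/10 = -(-49)*5/(10*6) = -1*(-49/12) = 49/12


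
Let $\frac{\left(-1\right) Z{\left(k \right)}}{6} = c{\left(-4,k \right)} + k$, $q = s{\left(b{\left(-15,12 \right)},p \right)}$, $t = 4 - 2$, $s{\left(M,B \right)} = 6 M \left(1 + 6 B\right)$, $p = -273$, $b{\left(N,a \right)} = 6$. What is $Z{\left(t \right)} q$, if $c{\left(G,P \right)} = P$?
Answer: $1414368$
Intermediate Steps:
$s{\left(M,B \right)} = 6 M \left(1 + 6 B\right)$
$t = 2$ ($t = 4 - 2 = 2$)
$q = -58932$ ($q = 6 \cdot 6 \left(1 + 6 \left(-273\right)\right) = 6 \cdot 6 \left(1 - 1638\right) = 6 \cdot 6 \left(-1637\right) = -58932$)
$Z{\left(k \right)} = - 12 k$ ($Z{\left(k \right)} = - 6 \left(k + k\right) = - 6 \cdot 2 k = - 12 k$)
$Z{\left(t \right)} q = \left(-12\right) 2 \left(-58932\right) = \left(-24\right) \left(-58932\right) = 1414368$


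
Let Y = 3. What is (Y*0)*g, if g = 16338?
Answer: 0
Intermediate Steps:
(Y*0)*g = (3*0)*16338 = 0*16338 = 0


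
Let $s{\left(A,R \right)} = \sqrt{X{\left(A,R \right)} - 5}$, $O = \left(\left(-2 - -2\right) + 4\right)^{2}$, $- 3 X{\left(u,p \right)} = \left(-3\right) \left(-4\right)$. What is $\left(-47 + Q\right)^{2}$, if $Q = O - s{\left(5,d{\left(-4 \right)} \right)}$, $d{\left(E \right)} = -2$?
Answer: $952 + 186 i \approx 952.0 + 186.0 i$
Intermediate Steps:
$X{\left(u,p \right)} = -4$ ($X{\left(u,p \right)} = - \frac{\left(-3\right) \left(-4\right)}{3} = \left(- \frac{1}{3}\right) 12 = -4$)
$O = 16$ ($O = \left(\left(-2 + 2\right) + 4\right)^{2} = \left(0 + 4\right)^{2} = 4^{2} = 16$)
$s{\left(A,R \right)} = 3 i$ ($s{\left(A,R \right)} = \sqrt{-4 - 5} = \sqrt{-9} = 3 i$)
$Q = 16 - 3 i \approx 16.0 - 3.0 i$
$\left(-47 + Q\right)^{2} = \left(-47 + \left(16 - 3 i\right)\right)^{2} = \left(-31 - 3 i\right)^{2}$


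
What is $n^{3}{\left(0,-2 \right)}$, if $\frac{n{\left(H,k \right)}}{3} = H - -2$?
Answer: $216$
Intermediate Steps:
$n{\left(H,k \right)} = 6 + 3 H$ ($n{\left(H,k \right)} = 3 \left(H - -2\right) = 3 \left(H + 2\right) = 3 \left(2 + H\right) = 6 + 3 H$)
$n^{3}{\left(0,-2 \right)} = \left(6 + 3 \cdot 0\right)^{3} = \left(6 + 0\right)^{3} = 6^{3} = 216$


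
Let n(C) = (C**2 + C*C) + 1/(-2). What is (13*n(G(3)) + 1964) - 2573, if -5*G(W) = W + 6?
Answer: -26563/50 ≈ -531.26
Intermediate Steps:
G(W) = -6/5 - W/5 (G(W) = -(W + 6)/5 = -(6 + W)/5 = -6/5 - W/5)
n(C) = -1/2 + 2*C**2 (n(C) = (C**2 + C**2) - 1/2 = 2*C**2 - 1/2 = -1/2 + 2*C**2)
(13*n(G(3)) + 1964) - 2573 = (13*(-1/2 + 2*(-6/5 - 1/5*3)**2) + 1964) - 2573 = (13*(-1/2 + 2*(-6/5 - 3/5)**2) + 1964) - 2573 = (13*(-1/2 + 2*(-9/5)**2) + 1964) - 2573 = (13*(-1/2 + 2*(81/25)) + 1964) - 2573 = (13*(-1/2 + 162/25) + 1964) - 2573 = (13*(299/50) + 1964) - 2573 = (3887/50 + 1964) - 2573 = 102087/50 - 2573 = -26563/50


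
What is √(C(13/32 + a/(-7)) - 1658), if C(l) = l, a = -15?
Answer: I*√5191494/56 ≈ 40.687*I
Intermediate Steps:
√(C(13/32 + a/(-7)) - 1658) = √((13/32 - 15/(-7)) - 1658) = √((13*(1/32) - 15*(-⅐)) - 1658) = √((13/32 + 15/7) - 1658) = √(571/224 - 1658) = √(-370821/224) = I*√5191494/56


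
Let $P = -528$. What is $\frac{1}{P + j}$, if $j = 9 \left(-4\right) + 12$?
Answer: $- \frac{1}{552} \approx -0.0018116$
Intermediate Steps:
$j = -24$ ($j = -36 + 12 = -24$)
$\frac{1}{P + j} = \frac{1}{-528 - 24} = \frac{1}{-552} = - \frac{1}{552}$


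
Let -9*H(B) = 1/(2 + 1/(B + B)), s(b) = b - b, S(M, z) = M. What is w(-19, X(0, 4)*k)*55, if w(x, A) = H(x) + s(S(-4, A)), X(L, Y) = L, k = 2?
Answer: -418/135 ≈ -3.0963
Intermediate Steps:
s(b) = 0
H(B) = -1/(9*(2 + 1/(2*B))) (H(B) = -1/(9*(2 + 1/(B + B))) = -1/(9*(2 + 1/(2*B))))
w(x, A) = -2*x/(9 + 36*x) (w(x, A) = -2*x/(9 + 36*x) + 0 = -2*x/(9 + 36*x))
w(-19, X(0, 4)*k)*55 = -2*(-19)/(9 + 36*(-19))*55 = -2*(-19)/(9 - 684)*55 = -2*(-19)/(-675)*55 = -2*(-19)*(-1/675)*55 = -38/675*55 = -418/135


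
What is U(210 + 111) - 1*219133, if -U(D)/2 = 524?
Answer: -220181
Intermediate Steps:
U(D) = -1048 (U(D) = -2*524 = -1048)
U(210 + 111) - 1*219133 = -1048 - 1*219133 = -1048 - 219133 = -220181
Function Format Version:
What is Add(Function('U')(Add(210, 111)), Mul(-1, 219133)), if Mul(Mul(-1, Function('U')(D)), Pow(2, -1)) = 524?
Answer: -220181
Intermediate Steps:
Function('U')(D) = -1048 (Function('U')(D) = Mul(-2, 524) = -1048)
Add(Function('U')(Add(210, 111)), Mul(-1, 219133)) = Add(-1048, Mul(-1, 219133)) = Add(-1048, -219133) = -220181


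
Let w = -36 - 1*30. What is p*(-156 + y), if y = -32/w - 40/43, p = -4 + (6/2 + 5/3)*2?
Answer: -3551936/4257 ≈ -834.38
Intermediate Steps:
p = 16/3 (p = -4 + (6*(1/2) + 5*(1/3))*2 = -4 + (3 + 5/3)*2 = -4 + (14/3)*2 = -4 + 28/3 = 16/3 ≈ 5.3333)
w = -66 (w = -36 - 30 = -66)
y = -632/1419 (y = -32/(-66) - 40/43 = -32*(-1/66) - 40*1/43 = 16/33 - 40/43 = -632/1419 ≈ -0.44538)
p*(-156 + y) = 16*(-156 - 632/1419)/3 = (16/3)*(-221996/1419) = -3551936/4257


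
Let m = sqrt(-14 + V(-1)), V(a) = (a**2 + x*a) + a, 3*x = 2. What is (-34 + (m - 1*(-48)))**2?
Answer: 544/3 + 56*I*sqrt(33)/3 ≈ 181.33 + 107.23*I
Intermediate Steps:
x = 2/3 (x = (1/3)*2 = 2/3 ≈ 0.66667)
V(a) = a**2 + 5*a/3 (V(a) = (a**2 + 2*a/3) + a = a**2 + 5*a/3)
m = 2*I*sqrt(33)/3 (m = sqrt(-14 + (1/3)*(-1)*(5 + 3*(-1))) = sqrt(-14 + (1/3)*(-1)*(5 - 3)) = sqrt(-14 + (1/3)*(-1)*2) = sqrt(-14 - 2/3) = sqrt(-44/3) = 2*I*sqrt(33)/3 ≈ 3.8297*I)
(-34 + (m - 1*(-48)))**2 = (-34 + (2*I*sqrt(33)/3 - 1*(-48)))**2 = (-34 + (2*I*sqrt(33)/3 + 48))**2 = (-34 + (48 + 2*I*sqrt(33)/3))**2 = (14 + 2*I*sqrt(33)/3)**2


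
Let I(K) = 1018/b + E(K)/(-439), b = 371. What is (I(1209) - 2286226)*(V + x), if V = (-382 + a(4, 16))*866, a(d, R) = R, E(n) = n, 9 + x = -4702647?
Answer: 1869079353162135972/162869 ≈ 1.1476e+13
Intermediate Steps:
x = -4702656 (x = -9 - 4702647 = -4702656)
V = -316956 (V = (-382 + 16)*866 = -366*866 = -316956)
I(K) = 1018/371 - K/439 (I(K) = 1018/371 + K/(-439) = 1018*(1/371) + K*(-1/439) = 1018/371 - K/439)
(I(1209) - 2286226)*(V + x) = ((1018/371 - 1/439*1209) - 2286226)*(-316956 - 4702656) = ((1018/371 - 1209/439) - 2286226)*(-5019612) = (-1637/162869 - 2286226)*(-5019612) = -372355344031/162869*(-5019612) = 1869079353162135972/162869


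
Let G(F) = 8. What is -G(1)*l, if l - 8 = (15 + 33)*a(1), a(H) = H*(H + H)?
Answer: -832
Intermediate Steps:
a(H) = 2*H² (a(H) = H*(2*H) = 2*H²)
l = 104 (l = 8 + (15 + 33)*(2*1²) = 8 + 48*(2*1) = 8 + 48*2 = 8 + 96 = 104)
-G(1)*l = -8*104 = -1*832 = -832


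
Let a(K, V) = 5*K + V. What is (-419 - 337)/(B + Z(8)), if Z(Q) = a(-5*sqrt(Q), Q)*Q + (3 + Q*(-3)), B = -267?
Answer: -1323/2108 + 4725*sqrt(2)/4216 ≈ 0.95734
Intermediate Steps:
a(K, V) = V + 5*K
Z(Q) = 3 - 3*Q + Q*(Q - 25*sqrt(Q)) (Z(Q) = (Q + 5*(-5*sqrt(Q)))*Q + (3 + Q*(-3)) = (Q - 25*sqrt(Q))*Q + (3 - 3*Q) = Q*(Q - 25*sqrt(Q)) + (3 - 3*Q) = 3 - 3*Q + Q*(Q - 25*sqrt(Q)))
(-419 - 337)/(B + Z(8)) = (-419 - 337)/(-267 + (3 - 3*8 + 8*(8 - 50*sqrt(2)))) = -756/(-267 + (3 - 24 + 8*(8 - 50*sqrt(2)))) = -756/(-267 + (3 - 24 + (64 - 400*sqrt(2)))) = -756/(-267 + (43 - 400*sqrt(2))) = -756/(-224 - 400*sqrt(2))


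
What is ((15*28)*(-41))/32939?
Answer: -17220/32939 ≈ -0.52278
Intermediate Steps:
((15*28)*(-41))/32939 = (420*(-41))*(1/32939) = -17220*1/32939 = -17220/32939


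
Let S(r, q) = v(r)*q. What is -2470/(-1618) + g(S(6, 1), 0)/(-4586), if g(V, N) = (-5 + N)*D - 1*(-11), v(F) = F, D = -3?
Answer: 2821338/1855037 ≈ 1.5209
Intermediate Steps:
S(r, q) = q*r (S(r, q) = r*q = q*r)
g(V, N) = 26 - 3*N (g(V, N) = (-5 + N)*(-3) - 1*(-11) = (15 - 3*N) + 11 = 26 - 3*N)
-2470/(-1618) + g(S(6, 1), 0)/(-4586) = -2470/(-1618) + (26 - 3*0)/(-4586) = -2470*(-1/1618) + (26 + 0)*(-1/4586) = 1235/809 + 26*(-1/4586) = 1235/809 - 13/2293 = 2821338/1855037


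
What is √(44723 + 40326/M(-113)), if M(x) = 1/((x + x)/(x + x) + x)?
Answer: 7*I*√91261 ≈ 2114.7*I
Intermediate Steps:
M(x) = 1/(1 + x) (M(x) = 1/((2*x)/((2*x)) + x) = 1/((2*x)*(1/(2*x)) + x) = 1/(1 + x))
√(44723 + 40326/M(-113)) = √(44723 + 40326/(1/(1 - 113))) = √(44723 + 40326/(1/(-112))) = √(44723 + 40326/(-1/112)) = √(44723 + 40326*(-112)) = √(44723 - 4516512) = √(-4471789) = 7*I*√91261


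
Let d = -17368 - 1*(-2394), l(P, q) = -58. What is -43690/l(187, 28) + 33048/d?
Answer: 163074319/217123 ≈ 751.07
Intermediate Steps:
d = -14974 (d = -17368 + 2394 = -14974)
-43690/l(187, 28) + 33048/d = -43690/(-58) + 33048/(-14974) = -43690*(-1/58) + 33048*(-1/14974) = 21845/29 - 16524/7487 = 163074319/217123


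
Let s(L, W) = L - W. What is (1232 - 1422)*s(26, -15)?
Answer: -7790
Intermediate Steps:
(1232 - 1422)*s(26, -15) = (1232 - 1422)*(26 - 1*(-15)) = -190*(26 + 15) = -190*41 = -7790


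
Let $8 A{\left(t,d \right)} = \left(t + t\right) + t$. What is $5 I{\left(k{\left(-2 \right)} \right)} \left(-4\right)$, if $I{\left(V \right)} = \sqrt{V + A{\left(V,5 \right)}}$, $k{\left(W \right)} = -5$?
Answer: $- 5 i \sqrt{110} \approx - 52.44 i$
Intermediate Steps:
$A{\left(t,d \right)} = \frac{3 t}{8}$ ($A{\left(t,d \right)} = \frac{\left(t + t\right) + t}{8} = \frac{2 t + t}{8} = \frac{3 t}{8}$)
$I{\left(V \right)} = \frac{\sqrt{22} \sqrt{V}}{4}$ ($I{\left(V \right)} = \sqrt{V + \frac{3 V}{8}} = \sqrt{\frac{11 V}{8}} = \frac{\sqrt{22} \sqrt{V}}{4}$)
$5 I{\left(k{\left(-2 \right)} \right)} \left(-4\right) = 5 \frac{\sqrt{22} \sqrt{-5}}{4} \left(-4\right) = 5 \frac{\sqrt{22} i \sqrt{5}}{4} \left(-4\right) = 5 \frac{i \sqrt{110}}{4} \left(-4\right) = \frac{5 i \sqrt{110}}{4} \left(-4\right) = - 5 i \sqrt{110}$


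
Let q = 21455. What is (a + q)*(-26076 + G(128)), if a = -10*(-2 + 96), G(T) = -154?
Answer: -538108450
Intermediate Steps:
a = -940 (a = -10*94 = -940)
(a + q)*(-26076 + G(128)) = (-940 + 21455)*(-26076 - 154) = 20515*(-26230) = -538108450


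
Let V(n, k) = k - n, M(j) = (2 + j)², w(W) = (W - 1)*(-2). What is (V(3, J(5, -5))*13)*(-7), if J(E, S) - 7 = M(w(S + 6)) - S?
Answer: -1183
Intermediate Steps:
w(W) = 2 - 2*W (w(W) = (-1 + W)*(-2) = 2 - 2*W)
J(E, S) = 7 + (-8 - 2*S)² - S (J(E, S) = 7 + ((2 + (2 - 2*(S + 6)))² - S) = 7 + ((2 + (2 - 2*(6 + S)))² - S) = 7 + ((2 + (2 + (-12 - 2*S)))² - S) = 7 + ((2 + (-10 - 2*S))² - S) = 7 + ((-8 - 2*S)² - S) = 7 + (-8 - 2*S)² - S)
(V(3, J(5, -5))*13)*(-7) = (((7 - 1*(-5) + 4*(4 - 5)²) - 1*3)*13)*(-7) = (((7 + 5 + 4*(-1)²) - 3)*13)*(-7) = (((7 + 5 + 4*1) - 3)*13)*(-7) = (((7 + 5 + 4) - 3)*13)*(-7) = ((16 - 3)*13)*(-7) = (13*13)*(-7) = 169*(-7) = -1183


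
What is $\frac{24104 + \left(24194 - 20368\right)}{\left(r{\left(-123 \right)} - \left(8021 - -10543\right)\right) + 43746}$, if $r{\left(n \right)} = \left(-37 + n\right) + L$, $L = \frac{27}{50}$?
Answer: $\frac{1396500}{1251127} \approx 1.1162$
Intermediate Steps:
$L = \frac{27}{50}$ ($L = 27 \cdot \frac{1}{50} = \frac{27}{50} \approx 0.54$)
$r{\left(n \right)} = - \frac{1823}{50} + n$ ($r{\left(n \right)} = \left(-37 + n\right) + \frac{27}{50} = - \frac{1823}{50} + n$)
$\frac{24104 + \left(24194 - 20368\right)}{\left(r{\left(-123 \right)} - \left(8021 - -10543\right)\right) + 43746} = \frac{24104 + \left(24194 - 20368\right)}{\left(\left(- \frac{1823}{50} - 123\right) - \left(8021 - -10543\right)\right) + 43746} = \frac{24104 + \left(24194 - 20368\right)}{\left(- \frac{7973}{50} - \left(8021 + 10543\right)\right) + 43746} = \frac{24104 + 3826}{\left(- \frac{7973}{50} - 18564\right) + 43746} = \frac{27930}{\left(- \frac{7973}{50} - 18564\right) + 43746} = \frac{27930}{- \frac{936173}{50} + 43746} = \frac{27930}{\frac{1251127}{50}} = 27930 \cdot \frac{50}{1251127} = \frac{1396500}{1251127}$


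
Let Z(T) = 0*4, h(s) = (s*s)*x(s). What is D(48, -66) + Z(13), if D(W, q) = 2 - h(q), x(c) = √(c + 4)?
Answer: 2 - 4356*I*√62 ≈ 2.0 - 34299.0*I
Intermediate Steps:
x(c) = √(4 + c)
h(s) = s²*√(4 + s) (h(s) = (s*s)*√(4 + s) = s²*√(4 + s))
Z(T) = 0
D(W, q) = 2 - q²*√(4 + q)
D(48, -66) + Z(13) = (2 - 1*(-66)²*√(4 - 66)) + 0 = (2 - 1*4356*√(-62)) + 0 = (2 - 1*4356*I*√62) + 0 = (2 - 4356*I*√62) + 0 = 2 - 4356*I*√62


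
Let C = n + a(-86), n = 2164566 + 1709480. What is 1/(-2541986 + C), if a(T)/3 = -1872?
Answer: 1/1326444 ≈ 7.5390e-7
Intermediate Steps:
a(T) = -5616 (a(T) = 3*(-1872) = -5616)
n = 3874046
C = 3868430 (C = 3874046 - 5616 = 3868430)
1/(-2541986 + C) = 1/(-2541986 + 3868430) = 1/1326444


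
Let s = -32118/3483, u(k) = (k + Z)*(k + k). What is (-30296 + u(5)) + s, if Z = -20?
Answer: -35358512/1161 ≈ -30455.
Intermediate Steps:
u(k) = 2*k*(-20 + k) (u(k) = (k - 20)*(k + k) = (-20 + k)*(2*k) = 2*k*(-20 + k))
s = -10706/1161 (s = -32118*1/3483 = -10706/1161 ≈ -9.2214)
(-30296 + u(5)) + s = (-30296 + 2*5*(-20 + 5)) - 10706/1161 = (-30296 + 2*5*(-15)) - 10706/1161 = (-30296 - 150) - 10706/1161 = -30446 - 10706/1161 = -35358512/1161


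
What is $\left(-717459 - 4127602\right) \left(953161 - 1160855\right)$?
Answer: $1006290099334$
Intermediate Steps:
$\left(-717459 - 4127602\right) \left(953161 - 1160855\right) = \left(-4845061\right) \left(-207694\right) = 1006290099334$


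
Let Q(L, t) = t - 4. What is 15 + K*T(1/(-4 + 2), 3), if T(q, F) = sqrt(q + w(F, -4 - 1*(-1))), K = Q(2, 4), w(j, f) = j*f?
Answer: 15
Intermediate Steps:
w(j, f) = f*j
Q(L, t) = -4 + t
K = 0 (K = -4 + 4 = 0)
T(q, F) = sqrt(q - 3*F) (T(q, F) = sqrt(q + (-4 - 1*(-1))*F) = sqrt(q + (-4 + 1)*F) = sqrt(q - 3*F))
15 + K*T(1/(-4 + 2), 3) = 15 + 0*sqrt(1/(-4 + 2) - 3*3) = 15 + 0*sqrt(1/(-2) - 9) = 15 + 0*sqrt(-1/2 - 9) = 15 + 0*sqrt(-19/2) = 15 + 0*(I*sqrt(38)/2) = 15 + 0 = 15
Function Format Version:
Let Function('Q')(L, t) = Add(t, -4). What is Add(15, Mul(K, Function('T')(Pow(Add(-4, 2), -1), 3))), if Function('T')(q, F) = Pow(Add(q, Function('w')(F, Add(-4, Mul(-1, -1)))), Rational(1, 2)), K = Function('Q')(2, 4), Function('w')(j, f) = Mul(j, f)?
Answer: 15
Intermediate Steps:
Function('w')(j, f) = Mul(f, j)
Function('Q')(L, t) = Add(-4, t)
K = 0 (K = Add(-4, 4) = 0)
Function('T')(q, F) = Pow(Add(q, Mul(-3, F)), Rational(1, 2)) (Function('T')(q, F) = Pow(Add(q, Mul(Add(-4, Mul(-1, -1)), F)), Rational(1, 2)) = Pow(Add(q, Mul(Add(-4, 1), F)), Rational(1, 2)) = Pow(Add(q, Mul(-3, F)), Rational(1, 2)))
Add(15, Mul(K, Function('T')(Pow(Add(-4, 2), -1), 3))) = Add(15, Mul(0, Pow(Add(Pow(Add(-4, 2), -1), Mul(-3, 3)), Rational(1, 2)))) = Add(15, Mul(0, Pow(Add(Pow(-2, -1), -9), Rational(1, 2)))) = Add(15, Mul(0, Pow(Add(Rational(-1, 2), -9), Rational(1, 2)))) = Add(15, Mul(0, Pow(Rational(-19, 2), Rational(1, 2)))) = Add(15, Mul(0, Mul(Rational(1, 2), I, Pow(38, Rational(1, 2))))) = Add(15, 0) = 15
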